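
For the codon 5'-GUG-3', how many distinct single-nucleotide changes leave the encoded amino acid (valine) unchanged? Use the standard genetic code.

3

Position 1: none → 0 synonymous.
Position 2: none → 0 synonymous.
Position 3: GUU, GUC, GUA → 3 synonymous.
Total: 0 + 0 + 3 = 3.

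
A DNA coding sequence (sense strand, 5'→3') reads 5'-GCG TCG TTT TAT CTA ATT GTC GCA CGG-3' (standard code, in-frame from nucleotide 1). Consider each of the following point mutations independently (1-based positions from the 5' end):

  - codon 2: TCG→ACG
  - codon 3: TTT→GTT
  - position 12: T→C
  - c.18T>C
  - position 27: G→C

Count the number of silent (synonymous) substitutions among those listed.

3

Codon 2: TCG (Ser) → ACG (Thr) — missense.
Codon 3: TTT (Phe) → GTT (Val) — missense.
Codon 4: TAT (Tyr) → TAC (Tyr) — synonymous.
Codon 6: ATT (Ile) → ATC (Ile) — synonymous.
Codon 9: CGG (Arg) → CGC (Arg) — synonymous.
Synonymous: 3 of 5.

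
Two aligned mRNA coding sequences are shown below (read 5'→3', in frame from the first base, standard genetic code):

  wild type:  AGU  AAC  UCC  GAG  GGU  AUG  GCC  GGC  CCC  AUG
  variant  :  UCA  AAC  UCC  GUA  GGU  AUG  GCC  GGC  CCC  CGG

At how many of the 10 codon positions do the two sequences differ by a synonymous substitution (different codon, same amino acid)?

Codon 1: AGU Ser / UCA Ser — synonymous.
Codon 2: AAC Asn / AAC Asn — identical.
Codon 3: UCC Ser / UCC Ser — identical.
Codon 4: GAG Glu / GUA Val — nonsynonymous.
Codon 5: GGU Gly / GGU Gly — identical.
Codon 6: AUG Met / AUG Met — identical.
Codon 7: GCC Ala / GCC Ala — identical.
Codon 8: GGC Gly / GGC Gly — identical.
Codon 9: CCC Pro / CCC Pro — identical.
Codon 10: AUG Met / CGG Arg — nonsynonymous.
Synonymous differences: 1.

1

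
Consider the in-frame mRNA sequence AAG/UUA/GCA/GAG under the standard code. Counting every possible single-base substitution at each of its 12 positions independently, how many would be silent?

Codon 1 (AAG, Lys): 1 synonymous substitution.
Codon 2 (UUA, Leu): 2 synonymous substitutions.
Codon 3 (GCA, Ala): 3 synonymous substitutions.
Codon 4 (GAG, Glu): 1 synonymous substitution.
Total: 1 + 2 + 3 + 1 = 7.

7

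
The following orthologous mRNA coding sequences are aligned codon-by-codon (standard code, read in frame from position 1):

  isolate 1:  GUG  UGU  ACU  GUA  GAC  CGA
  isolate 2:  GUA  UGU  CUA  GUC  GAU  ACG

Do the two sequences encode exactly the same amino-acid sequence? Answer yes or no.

Codon 1: GUG Val / GUA Val — synonymous.
Codon 2: UGU Cys / UGU Cys — identical.
Codon 3: ACU Thr / CUA Leu — nonsynonymous.
Codon 4: GUA Val / GUC Val — synonymous.
Codon 5: GAC Asp / GAU Asp — synonymous.
Codon 6: CGA Arg / ACG Thr — nonsynonymous.
Nonsynonymous differences: 2 → different protein.

no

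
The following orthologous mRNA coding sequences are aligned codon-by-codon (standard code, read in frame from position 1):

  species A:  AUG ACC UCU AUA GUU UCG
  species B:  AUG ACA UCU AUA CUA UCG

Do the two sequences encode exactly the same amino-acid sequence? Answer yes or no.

no

Codon 1: AUG Met / AUG Met — identical.
Codon 2: ACC Thr / ACA Thr — synonymous.
Codon 3: UCU Ser / UCU Ser — identical.
Codon 4: AUA Ile / AUA Ile — identical.
Codon 5: GUU Val / CUA Leu — nonsynonymous.
Codon 6: UCG Ser / UCG Ser — identical.
Nonsynonymous differences: 1 → different protein.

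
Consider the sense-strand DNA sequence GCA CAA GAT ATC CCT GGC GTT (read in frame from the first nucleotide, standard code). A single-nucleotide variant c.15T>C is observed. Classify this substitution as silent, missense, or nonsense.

Position 15 falls in codon 5: CCT → Pro.
After the substitution the codon is CCC → Pro.
Both encode Pro, so the change is synonymous.

silent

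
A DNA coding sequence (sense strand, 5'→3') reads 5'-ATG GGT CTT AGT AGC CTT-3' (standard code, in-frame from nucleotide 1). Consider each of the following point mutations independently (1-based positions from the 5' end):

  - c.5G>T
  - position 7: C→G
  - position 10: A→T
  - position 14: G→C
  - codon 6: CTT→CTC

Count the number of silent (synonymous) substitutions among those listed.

Codon 2: GGT (Gly) → GTT (Val) — missense.
Codon 3: CTT (Leu) → GTT (Val) — missense.
Codon 4: AGT (Ser) → TGT (Cys) — missense.
Codon 5: AGC (Ser) → ACC (Thr) — missense.
Codon 6: CTT (Leu) → CTC (Leu) — synonymous.
Synonymous: 1 of 5.

1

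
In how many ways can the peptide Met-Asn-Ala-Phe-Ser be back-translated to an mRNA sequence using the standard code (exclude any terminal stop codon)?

Met: 1 codon.
Asn: 2 codons.
Ala: 4 codons.
Phe: 2 codons.
Ser: 6 codons.
1 × 2 × 4 × 2 × 6 = 96.

96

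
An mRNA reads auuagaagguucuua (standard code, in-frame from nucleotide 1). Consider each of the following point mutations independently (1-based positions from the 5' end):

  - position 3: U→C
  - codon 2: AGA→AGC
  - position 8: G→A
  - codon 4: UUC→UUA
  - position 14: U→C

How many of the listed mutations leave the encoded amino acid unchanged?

1

Codon 1: AUU (Ile) → AUC (Ile) — synonymous.
Codon 2: AGA (Arg) → AGC (Ser) — missense.
Codon 3: AGG (Arg) → AAG (Lys) — missense.
Codon 4: UUC (Phe) → UUA (Leu) — missense.
Codon 5: UUA (Leu) → UCA (Ser) — missense.
Synonymous: 1 of 5.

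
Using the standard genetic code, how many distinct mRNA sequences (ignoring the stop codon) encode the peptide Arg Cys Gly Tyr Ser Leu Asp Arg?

Arg: 6 codons.
Cys: 2 codons.
Gly: 4 codons.
Tyr: 2 codons.
Ser: 6 codons.
Leu: 6 codons.
Asp: 2 codons.
Arg: 6 codons.
6 × 2 × 4 × 2 × 6 × 6 × 2 × 6 = 41472.

41472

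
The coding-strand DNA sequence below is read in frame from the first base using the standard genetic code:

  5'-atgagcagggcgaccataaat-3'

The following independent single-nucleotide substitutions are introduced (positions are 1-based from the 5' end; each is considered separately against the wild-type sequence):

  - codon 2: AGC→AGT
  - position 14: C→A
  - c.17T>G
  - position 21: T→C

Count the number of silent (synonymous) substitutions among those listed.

2

Codon 2: AGC (Ser) → AGT (Ser) — synonymous.
Codon 5: ACC (Thr) → AAC (Asn) — missense.
Codon 6: ATA (Ile) → AGA (Arg) — missense.
Codon 7: AAT (Asn) → AAC (Asn) — synonymous.
Synonymous: 2 of 4.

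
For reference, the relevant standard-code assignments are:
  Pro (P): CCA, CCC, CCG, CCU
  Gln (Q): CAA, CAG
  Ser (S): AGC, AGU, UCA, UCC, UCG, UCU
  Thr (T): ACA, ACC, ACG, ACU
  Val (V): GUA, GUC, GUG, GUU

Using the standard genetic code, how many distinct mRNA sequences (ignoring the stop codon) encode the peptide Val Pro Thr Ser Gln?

768

Val: 4 codons.
Pro: 4 codons.
Thr: 4 codons.
Ser: 6 codons.
Gln: 2 codons.
4 × 4 × 4 × 6 × 2 = 768.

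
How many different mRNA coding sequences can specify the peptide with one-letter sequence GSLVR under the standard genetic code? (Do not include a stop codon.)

Gly: 4 codons.
Ser: 6 codons.
Leu: 6 codons.
Val: 4 codons.
Arg: 6 codons.
4 × 6 × 6 × 4 × 6 = 3456.

3456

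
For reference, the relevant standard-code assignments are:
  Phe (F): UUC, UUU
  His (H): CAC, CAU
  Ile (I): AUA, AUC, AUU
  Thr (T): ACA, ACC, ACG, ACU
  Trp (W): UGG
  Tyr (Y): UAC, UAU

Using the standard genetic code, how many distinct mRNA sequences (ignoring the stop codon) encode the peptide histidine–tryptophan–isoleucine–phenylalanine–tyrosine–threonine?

96

His: 2 codons.
Trp: 1 codon.
Ile: 3 codons.
Phe: 2 codons.
Tyr: 2 codons.
Thr: 4 codons.
2 × 1 × 3 × 2 × 2 × 4 = 96.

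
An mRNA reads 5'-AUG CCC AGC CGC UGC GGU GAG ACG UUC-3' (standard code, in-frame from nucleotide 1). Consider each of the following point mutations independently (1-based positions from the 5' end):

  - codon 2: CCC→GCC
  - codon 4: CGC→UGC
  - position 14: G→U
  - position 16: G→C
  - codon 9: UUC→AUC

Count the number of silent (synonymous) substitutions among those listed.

0

Codon 2: CCC (Pro) → GCC (Ala) — missense.
Codon 4: CGC (Arg) → UGC (Cys) — missense.
Codon 5: UGC (Cys) → UUC (Phe) — missense.
Codon 6: GGU (Gly) → CGU (Arg) — missense.
Codon 9: UUC (Phe) → AUC (Ile) — missense.
Synonymous: 0 of 5.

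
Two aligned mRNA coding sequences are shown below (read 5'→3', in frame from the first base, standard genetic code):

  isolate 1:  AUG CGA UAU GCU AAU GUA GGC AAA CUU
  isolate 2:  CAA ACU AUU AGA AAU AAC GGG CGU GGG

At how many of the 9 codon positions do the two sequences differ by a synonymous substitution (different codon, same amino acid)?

Codon 1: AUG Met / CAA Gln — nonsynonymous.
Codon 2: CGA Arg / ACU Thr — nonsynonymous.
Codon 3: UAU Tyr / AUU Ile — nonsynonymous.
Codon 4: GCU Ala / AGA Arg — nonsynonymous.
Codon 5: AAU Asn / AAU Asn — identical.
Codon 6: GUA Val / AAC Asn — nonsynonymous.
Codon 7: GGC Gly / GGG Gly — synonymous.
Codon 8: AAA Lys / CGU Arg — nonsynonymous.
Codon 9: CUU Leu / GGG Gly — nonsynonymous.
Synonymous differences: 1.

1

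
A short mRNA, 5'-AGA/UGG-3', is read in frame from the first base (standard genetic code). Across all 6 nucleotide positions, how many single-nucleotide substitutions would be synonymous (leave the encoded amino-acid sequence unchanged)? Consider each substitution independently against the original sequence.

Codon 1 (AGA, Arg): 2 synonymous substitutions.
Codon 2 (UGG, Trp): 0 synonymous substitutions.
Total: 2 + 0 = 2.

2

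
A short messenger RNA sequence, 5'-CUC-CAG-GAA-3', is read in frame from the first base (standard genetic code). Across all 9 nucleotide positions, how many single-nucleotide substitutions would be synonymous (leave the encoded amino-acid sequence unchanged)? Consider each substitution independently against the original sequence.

Codon 1 (CUC, Leu): 3 synonymous substitutions.
Codon 2 (CAG, Gln): 1 synonymous substitution.
Codon 3 (GAA, Glu): 1 synonymous substitution.
Total: 3 + 1 + 1 = 5.

5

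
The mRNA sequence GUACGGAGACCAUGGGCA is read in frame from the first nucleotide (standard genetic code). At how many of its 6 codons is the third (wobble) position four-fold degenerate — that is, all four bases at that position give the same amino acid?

4

Codon 1 GUA (Val): third position 4-fold.
Codon 2 CGG (Arg): third position 4-fold.
Codon 3 AGA (Arg): third position 2-fold.
Codon 4 CCA (Pro): third position 4-fold.
Codon 5 UGG (Trp): third position 1-fold.
Codon 6 GCA (Ala): third position 4-fold.
Four-fold degenerate third positions: 4.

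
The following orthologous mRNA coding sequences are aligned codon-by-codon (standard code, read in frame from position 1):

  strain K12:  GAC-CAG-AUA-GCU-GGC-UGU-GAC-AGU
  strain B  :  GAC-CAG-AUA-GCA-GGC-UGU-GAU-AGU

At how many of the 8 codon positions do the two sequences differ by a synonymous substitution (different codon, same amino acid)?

Codon 1: GAC Asp / GAC Asp — identical.
Codon 2: CAG Gln / CAG Gln — identical.
Codon 3: AUA Ile / AUA Ile — identical.
Codon 4: GCU Ala / GCA Ala — synonymous.
Codon 5: GGC Gly / GGC Gly — identical.
Codon 6: UGU Cys / UGU Cys — identical.
Codon 7: GAC Asp / GAU Asp — synonymous.
Codon 8: AGU Ser / AGU Ser — identical.
Synonymous differences: 2.

2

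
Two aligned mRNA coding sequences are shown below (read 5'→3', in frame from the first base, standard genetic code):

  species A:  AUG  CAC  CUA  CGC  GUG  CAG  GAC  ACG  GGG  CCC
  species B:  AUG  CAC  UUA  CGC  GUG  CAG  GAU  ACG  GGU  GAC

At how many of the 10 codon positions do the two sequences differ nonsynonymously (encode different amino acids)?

Codon 1: AUG Met / AUG Met — identical.
Codon 2: CAC His / CAC His — identical.
Codon 3: CUA Leu / UUA Leu — synonymous.
Codon 4: CGC Arg / CGC Arg — identical.
Codon 5: GUG Val / GUG Val — identical.
Codon 6: CAG Gln / CAG Gln — identical.
Codon 7: GAC Asp / GAU Asp — synonymous.
Codon 8: ACG Thr / ACG Thr — identical.
Codon 9: GGG Gly / GGU Gly — synonymous.
Codon 10: CCC Pro / GAC Asp — nonsynonymous.
Nonsynonymous differences: 1.

1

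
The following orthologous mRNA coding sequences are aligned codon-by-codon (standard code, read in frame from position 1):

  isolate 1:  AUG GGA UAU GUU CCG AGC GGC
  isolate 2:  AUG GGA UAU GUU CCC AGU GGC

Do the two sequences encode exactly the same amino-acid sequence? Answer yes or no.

Codon 1: AUG Met / AUG Met — identical.
Codon 2: GGA Gly / GGA Gly — identical.
Codon 3: UAU Tyr / UAU Tyr — identical.
Codon 4: GUU Val / GUU Val — identical.
Codon 5: CCG Pro / CCC Pro — synonymous.
Codon 6: AGC Ser / AGU Ser — synonymous.
Codon 7: GGC Gly / GGC Gly — identical.
Nonsynonymous differences: 0 → same protein.

yes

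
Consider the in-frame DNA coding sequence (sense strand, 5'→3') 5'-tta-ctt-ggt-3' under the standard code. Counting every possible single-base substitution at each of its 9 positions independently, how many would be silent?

8

Codon 1 (TTA, Leu): 2 synonymous substitutions.
Codon 2 (CTT, Leu): 3 synonymous substitutions.
Codon 3 (GGT, Gly): 3 synonymous substitutions.
Total: 2 + 3 + 3 = 8.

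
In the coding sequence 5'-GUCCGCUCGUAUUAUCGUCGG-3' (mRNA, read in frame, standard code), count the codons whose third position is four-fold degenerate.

5

Codon 1 GUC (Val): third position 4-fold.
Codon 2 CGC (Arg): third position 4-fold.
Codon 3 UCG (Ser): third position 4-fold.
Codon 4 UAU (Tyr): third position 2-fold.
Codon 5 UAU (Tyr): third position 2-fold.
Codon 6 CGU (Arg): third position 4-fold.
Codon 7 CGG (Arg): third position 4-fold.
Four-fold degenerate third positions: 5.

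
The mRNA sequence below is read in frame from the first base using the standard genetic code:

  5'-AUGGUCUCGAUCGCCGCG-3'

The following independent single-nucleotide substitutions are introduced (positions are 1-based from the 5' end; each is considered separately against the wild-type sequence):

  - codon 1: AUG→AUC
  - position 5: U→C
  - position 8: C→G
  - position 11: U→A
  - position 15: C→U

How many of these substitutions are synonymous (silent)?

Codon 1: AUG (Met) → AUC (Ile) — missense.
Codon 2: GUC (Val) → GCC (Ala) — missense.
Codon 3: UCG (Ser) → UGG (Trp) — missense.
Codon 4: AUC (Ile) → AAC (Asn) — missense.
Codon 5: GCC (Ala) → GCU (Ala) — synonymous.
Synonymous: 1 of 5.

1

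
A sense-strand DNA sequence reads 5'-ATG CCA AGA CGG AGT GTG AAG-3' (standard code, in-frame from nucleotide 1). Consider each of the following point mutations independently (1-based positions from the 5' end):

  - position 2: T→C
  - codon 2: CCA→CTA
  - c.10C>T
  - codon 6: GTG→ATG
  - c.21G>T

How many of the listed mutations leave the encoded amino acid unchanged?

Codon 1: ATG (Met) → ACG (Thr) — missense.
Codon 2: CCA (Pro) → CTA (Leu) — missense.
Codon 4: CGG (Arg) → TGG (Trp) — missense.
Codon 6: GTG (Val) → ATG (Met) — missense.
Codon 7: AAG (Lys) → AAT (Asn) — missense.
Synonymous: 0 of 5.

0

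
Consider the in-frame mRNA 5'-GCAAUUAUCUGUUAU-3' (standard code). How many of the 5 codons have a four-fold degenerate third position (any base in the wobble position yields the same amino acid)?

Codon 1 GCA (Ala): third position 4-fold.
Codon 2 AUU (Ile): third position 3-fold.
Codon 3 AUC (Ile): third position 3-fold.
Codon 4 UGU (Cys): third position 2-fold.
Codon 5 UAU (Tyr): third position 2-fold.
Four-fold degenerate third positions: 1.

1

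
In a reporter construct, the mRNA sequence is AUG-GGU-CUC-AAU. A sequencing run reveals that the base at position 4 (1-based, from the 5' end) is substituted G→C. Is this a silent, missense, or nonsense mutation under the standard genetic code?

missense

Position 4 falls in codon 2: GGU → Gly.
After the substitution the codon is CGU → Arg.
Gly ≠ Arg, so this is a missense mutation.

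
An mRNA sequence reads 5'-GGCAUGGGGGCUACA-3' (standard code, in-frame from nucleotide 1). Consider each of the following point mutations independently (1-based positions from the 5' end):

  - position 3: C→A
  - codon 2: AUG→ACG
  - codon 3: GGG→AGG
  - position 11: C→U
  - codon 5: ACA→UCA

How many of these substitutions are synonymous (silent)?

Codon 1: GGC (Gly) → GGA (Gly) — synonymous.
Codon 2: AUG (Met) → ACG (Thr) — missense.
Codon 3: GGG (Gly) → AGG (Arg) — missense.
Codon 4: GCU (Ala) → GUU (Val) — missense.
Codon 5: ACA (Thr) → UCA (Ser) — missense.
Synonymous: 1 of 5.

1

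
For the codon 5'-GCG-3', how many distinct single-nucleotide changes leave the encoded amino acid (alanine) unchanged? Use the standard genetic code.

3

Position 1: none → 0 synonymous.
Position 2: none → 0 synonymous.
Position 3: GCU, GCC, GCA → 3 synonymous.
Total: 0 + 0 + 3 = 3.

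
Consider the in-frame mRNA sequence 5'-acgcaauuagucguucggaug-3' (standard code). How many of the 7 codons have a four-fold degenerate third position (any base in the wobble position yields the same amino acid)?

Codon 1 ACG (Thr): third position 4-fold.
Codon 2 CAA (Gln): third position 2-fold.
Codon 3 UUA (Leu): third position 2-fold.
Codon 4 GUC (Val): third position 4-fold.
Codon 5 GUU (Val): third position 4-fold.
Codon 6 CGG (Arg): third position 4-fold.
Codon 7 AUG (Met): third position 1-fold.
Four-fold degenerate third positions: 4.

4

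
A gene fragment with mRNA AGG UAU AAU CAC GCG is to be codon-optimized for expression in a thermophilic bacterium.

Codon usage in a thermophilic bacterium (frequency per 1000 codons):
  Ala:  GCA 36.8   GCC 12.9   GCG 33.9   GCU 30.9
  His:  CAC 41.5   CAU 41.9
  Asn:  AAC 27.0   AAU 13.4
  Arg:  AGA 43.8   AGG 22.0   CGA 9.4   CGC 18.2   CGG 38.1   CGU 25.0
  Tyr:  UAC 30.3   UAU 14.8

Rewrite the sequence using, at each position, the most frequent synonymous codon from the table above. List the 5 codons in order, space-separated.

AGA UAC AAC CAU GCA

Codon 1 (Arg): best is AGA at 43.8.
Codon 2 (Tyr): best is UAC at 30.3.
Codon 3 (Asn): best is AAC at 27.0.
Codon 4 (His): best is CAU at 41.9.
Codon 5 (Ala): best is GCA at 36.8.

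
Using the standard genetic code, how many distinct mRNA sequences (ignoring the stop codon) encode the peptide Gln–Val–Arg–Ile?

144

Gln: 2 codons.
Val: 4 codons.
Arg: 6 codons.
Ile: 3 codons.
2 × 4 × 6 × 3 = 144.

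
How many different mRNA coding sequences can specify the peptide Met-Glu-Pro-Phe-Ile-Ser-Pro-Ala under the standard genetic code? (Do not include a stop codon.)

Met: 1 codon.
Glu: 2 codons.
Pro: 4 codons.
Phe: 2 codons.
Ile: 3 codons.
Ser: 6 codons.
Pro: 4 codons.
Ala: 4 codons.
1 × 2 × 4 × 2 × 3 × 6 × 4 × 4 = 4608.

4608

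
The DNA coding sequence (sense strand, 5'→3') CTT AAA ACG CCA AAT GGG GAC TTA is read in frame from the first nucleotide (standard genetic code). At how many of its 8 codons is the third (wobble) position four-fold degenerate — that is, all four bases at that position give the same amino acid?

4

Codon 1 CTT (Leu): third position 4-fold.
Codon 2 AAA (Lys): third position 2-fold.
Codon 3 ACG (Thr): third position 4-fold.
Codon 4 CCA (Pro): third position 4-fold.
Codon 5 AAT (Asn): third position 2-fold.
Codon 6 GGG (Gly): third position 4-fold.
Codon 7 GAC (Asp): third position 2-fold.
Codon 8 TTA (Leu): third position 2-fold.
Four-fold degenerate third positions: 4.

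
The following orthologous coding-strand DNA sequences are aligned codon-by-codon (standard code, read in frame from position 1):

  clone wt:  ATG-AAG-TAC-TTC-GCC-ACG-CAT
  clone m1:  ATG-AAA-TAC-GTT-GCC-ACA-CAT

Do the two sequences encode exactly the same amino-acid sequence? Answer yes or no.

no

Codon 1: ATG Met / ATG Met — identical.
Codon 2: AAG Lys / AAA Lys — synonymous.
Codon 3: TAC Tyr / TAC Tyr — identical.
Codon 4: TTC Phe / GTT Val — nonsynonymous.
Codon 5: GCC Ala / GCC Ala — identical.
Codon 6: ACG Thr / ACA Thr — synonymous.
Codon 7: CAT His / CAT His — identical.
Nonsynonymous differences: 1 → different protein.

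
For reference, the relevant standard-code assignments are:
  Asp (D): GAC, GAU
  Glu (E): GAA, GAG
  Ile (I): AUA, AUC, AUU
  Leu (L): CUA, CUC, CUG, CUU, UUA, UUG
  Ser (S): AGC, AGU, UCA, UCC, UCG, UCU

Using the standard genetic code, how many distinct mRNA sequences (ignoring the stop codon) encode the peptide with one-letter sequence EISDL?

432

Glu: 2 codons.
Ile: 3 codons.
Ser: 6 codons.
Asp: 2 codons.
Leu: 6 codons.
2 × 3 × 6 × 2 × 6 = 432.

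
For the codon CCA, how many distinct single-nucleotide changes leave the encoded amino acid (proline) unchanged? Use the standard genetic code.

3

Position 1: none → 0 synonymous.
Position 2: none → 0 synonymous.
Position 3: CCU, CCC, CCG → 3 synonymous.
Total: 0 + 0 + 3 = 3.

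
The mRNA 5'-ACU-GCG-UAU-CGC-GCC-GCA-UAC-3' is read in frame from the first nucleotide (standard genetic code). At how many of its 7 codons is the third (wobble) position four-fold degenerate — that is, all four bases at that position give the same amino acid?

5

Codon 1 ACU (Thr): third position 4-fold.
Codon 2 GCG (Ala): third position 4-fold.
Codon 3 UAU (Tyr): third position 2-fold.
Codon 4 CGC (Arg): third position 4-fold.
Codon 5 GCC (Ala): third position 4-fold.
Codon 6 GCA (Ala): third position 4-fold.
Codon 7 UAC (Tyr): third position 2-fold.
Four-fold degenerate third positions: 5.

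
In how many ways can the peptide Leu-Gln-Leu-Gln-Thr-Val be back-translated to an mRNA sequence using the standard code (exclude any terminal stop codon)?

Leu: 6 codons.
Gln: 2 codons.
Leu: 6 codons.
Gln: 2 codons.
Thr: 4 codons.
Val: 4 codons.
6 × 2 × 6 × 2 × 4 × 4 = 2304.

2304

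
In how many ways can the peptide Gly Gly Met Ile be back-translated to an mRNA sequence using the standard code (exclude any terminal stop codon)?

48

Gly: 4 codons.
Gly: 4 codons.
Met: 1 codon.
Ile: 3 codons.
4 × 4 × 1 × 3 = 48.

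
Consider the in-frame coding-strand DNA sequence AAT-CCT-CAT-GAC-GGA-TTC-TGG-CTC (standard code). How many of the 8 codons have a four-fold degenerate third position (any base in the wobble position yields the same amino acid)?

Codon 1 AAT (Asn): third position 2-fold.
Codon 2 CCT (Pro): third position 4-fold.
Codon 3 CAT (His): third position 2-fold.
Codon 4 GAC (Asp): third position 2-fold.
Codon 5 GGA (Gly): third position 4-fold.
Codon 6 TTC (Phe): third position 2-fold.
Codon 7 TGG (Trp): third position 1-fold.
Codon 8 CTC (Leu): third position 4-fold.
Four-fold degenerate third positions: 3.

3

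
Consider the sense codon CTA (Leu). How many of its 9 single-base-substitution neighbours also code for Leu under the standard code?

4

Position 1: TTA → 1 synonymous.
Position 2: none → 0 synonymous.
Position 3: CTT, CTC, CTG → 3 synonymous.
Total: 1 + 0 + 3 = 4.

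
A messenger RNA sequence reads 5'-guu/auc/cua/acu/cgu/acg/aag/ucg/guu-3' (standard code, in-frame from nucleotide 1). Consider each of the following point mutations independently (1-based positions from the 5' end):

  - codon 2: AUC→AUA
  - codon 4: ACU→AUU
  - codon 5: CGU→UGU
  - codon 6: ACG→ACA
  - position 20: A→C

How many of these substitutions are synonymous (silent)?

2

Codon 2: AUC (Ile) → AUA (Ile) — synonymous.
Codon 4: ACU (Thr) → AUU (Ile) — missense.
Codon 5: CGU (Arg) → UGU (Cys) — missense.
Codon 6: ACG (Thr) → ACA (Thr) — synonymous.
Codon 7: AAG (Lys) → ACG (Thr) — missense.
Synonymous: 2 of 5.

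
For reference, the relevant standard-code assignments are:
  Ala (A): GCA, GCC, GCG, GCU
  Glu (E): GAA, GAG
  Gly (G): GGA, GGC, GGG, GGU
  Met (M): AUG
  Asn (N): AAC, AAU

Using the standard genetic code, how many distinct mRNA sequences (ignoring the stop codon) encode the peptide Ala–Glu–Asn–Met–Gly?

64

Ala: 4 codons.
Glu: 2 codons.
Asn: 2 codons.
Met: 1 codon.
Gly: 4 codons.
4 × 2 × 2 × 1 × 4 = 64.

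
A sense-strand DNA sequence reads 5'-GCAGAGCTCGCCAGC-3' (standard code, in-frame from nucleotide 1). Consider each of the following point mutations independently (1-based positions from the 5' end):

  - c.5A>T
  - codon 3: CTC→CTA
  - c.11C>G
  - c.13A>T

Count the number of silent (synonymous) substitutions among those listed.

Codon 2: GAG (Glu) → GTG (Val) — missense.
Codon 3: CTC (Leu) → CTA (Leu) — synonymous.
Codon 4: GCC (Ala) → GGC (Gly) — missense.
Codon 5: AGC (Ser) → TGC (Cys) — missense.
Synonymous: 1 of 4.

1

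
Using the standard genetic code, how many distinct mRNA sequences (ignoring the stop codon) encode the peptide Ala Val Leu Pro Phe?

768

Ala: 4 codons.
Val: 4 codons.
Leu: 6 codons.
Pro: 4 codons.
Phe: 2 codons.
4 × 4 × 6 × 4 × 2 = 768.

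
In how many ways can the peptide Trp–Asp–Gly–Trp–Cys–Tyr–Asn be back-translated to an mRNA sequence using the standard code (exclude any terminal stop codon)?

64

Trp: 1 codon.
Asp: 2 codons.
Gly: 4 codons.
Trp: 1 codon.
Cys: 2 codons.
Tyr: 2 codons.
Asn: 2 codons.
1 × 2 × 4 × 1 × 2 × 2 × 2 = 64.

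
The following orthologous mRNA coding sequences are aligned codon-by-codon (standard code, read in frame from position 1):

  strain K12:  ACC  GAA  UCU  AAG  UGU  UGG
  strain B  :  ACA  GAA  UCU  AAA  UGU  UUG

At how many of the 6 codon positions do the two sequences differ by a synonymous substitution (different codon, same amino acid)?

Codon 1: ACC Thr / ACA Thr — synonymous.
Codon 2: GAA Glu / GAA Glu — identical.
Codon 3: UCU Ser / UCU Ser — identical.
Codon 4: AAG Lys / AAA Lys — synonymous.
Codon 5: UGU Cys / UGU Cys — identical.
Codon 6: UGG Trp / UUG Leu — nonsynonymous.
Synonymous differences: 2.

2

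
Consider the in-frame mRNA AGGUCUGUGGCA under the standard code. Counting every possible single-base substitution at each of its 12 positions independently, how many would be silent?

Codon 1 (AGG, Arg): 2 synonymous substitutions.
Codon 2 (UCU, Ser): 3 synonymous substitutions.
Codon 3 (GUG, Val): 3 synonymous substitutions.
Codon 4 (GCA, Ala): 3 synonymous substitutions.
Total: 2 + 3 + 3 + 3 = 11.

11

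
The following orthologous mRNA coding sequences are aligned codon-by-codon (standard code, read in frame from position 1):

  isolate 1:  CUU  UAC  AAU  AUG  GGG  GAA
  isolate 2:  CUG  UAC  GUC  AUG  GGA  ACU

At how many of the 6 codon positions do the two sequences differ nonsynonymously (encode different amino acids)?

Codon 1: CUU Leu / CUG Leu — synonymous.
Codon 2: UAC Tyr / UAC Tyr — identical.
Codon 3: AAU Asn / GUC Val — nonsynonymous.
Codon 4: AUG Met / AUG Met — identical.
Codon 5: GGG Gly / GGA Gly — synonymous.
Codon 6: GAA Glu / ACU Thr — nonsynonymous.
Nonsynonymous differences: 2.

2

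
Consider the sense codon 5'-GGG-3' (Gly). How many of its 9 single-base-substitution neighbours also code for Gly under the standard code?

3

Position 1: none → 0 synonymous.
Position 2: none → 0 synonymous.
Position 3: GGU, GGC, GGA → 3 synonymous.
Total: 0 + 0 + 3 = 3.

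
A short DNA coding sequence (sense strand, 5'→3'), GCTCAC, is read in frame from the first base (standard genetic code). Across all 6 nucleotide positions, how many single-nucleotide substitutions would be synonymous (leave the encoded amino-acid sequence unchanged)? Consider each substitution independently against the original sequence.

Codon 1 (GCT, Ala): 3 synonymous substitutions.
Codon 2 (CAC, His): 1 synonymous substitution.
Total: 3 + 1 = 4.

4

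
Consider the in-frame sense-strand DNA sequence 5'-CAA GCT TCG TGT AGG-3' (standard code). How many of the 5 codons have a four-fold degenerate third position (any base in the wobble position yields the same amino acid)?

2

Codon 1 CAA (Gln): third position 2-fold.
Codon 2 GCT (Ala): third position 4-fold.
Codon 3 TCG (Ser): third position 4-fold.
Codon 4 TGT (Cys): third position 2-fold.
Codon 5 AGG (Arg): third position 2-fold.
Four-fold degenerate third positions: 2.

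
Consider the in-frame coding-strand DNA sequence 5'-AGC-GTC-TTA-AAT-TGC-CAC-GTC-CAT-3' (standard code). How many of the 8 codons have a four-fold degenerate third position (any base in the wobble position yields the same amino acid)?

Codon 1 AGC (Ser): third position 2-fold.
Codon 2 GTC (Val): third position 4-fold.
Codon 3 TTA (Leu): third position 2-fold.
Codon 4 AAT (Asn): third position 2-fold.
Codon 5 TGC (Cys): third position 2-fold.
Codon 6 CAC (His): third position 2-fold.
Codon 7 GTC (Val): third position 4-fold.
Codon 8 CAT (His): third position 2-fold.
Four-fold degenerate third positions: 2.

2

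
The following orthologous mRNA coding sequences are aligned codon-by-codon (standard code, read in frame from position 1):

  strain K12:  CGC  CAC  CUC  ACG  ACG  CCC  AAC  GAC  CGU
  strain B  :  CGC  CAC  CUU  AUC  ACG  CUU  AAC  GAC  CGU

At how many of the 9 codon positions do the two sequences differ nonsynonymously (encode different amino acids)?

Codon 1: CGC Arg / CGC Arg — identical.
Codon 2: CAC His / CAC His — identical.
Codon 3: CUC Leu / CUU Leu — synonymous.
Codon 4: ACG Thr / AUC Ile — nonsynonymous.
Codon 5: ACG Thr / ACG Thr — identical.
Codon 6: CCC Pro / CUU Leu — nonsynonymous.
Codon 7: AAC Asn / AAC Asn — identical.
Codon 8: GAC Asp / GAC Asp — identical.
Codon 9: CGU Arg / CGU Arg — identical.
Nonsynonymous differences: 2.

2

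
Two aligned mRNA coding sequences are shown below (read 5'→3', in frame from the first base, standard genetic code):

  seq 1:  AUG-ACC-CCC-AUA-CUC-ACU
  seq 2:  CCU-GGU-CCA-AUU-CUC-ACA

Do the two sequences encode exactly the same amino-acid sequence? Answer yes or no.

Codon 1: AUG Met / CCU Pro — nonsynonymous.
Codon 2: ACC Thr / GGU Gly — nonsynonymous.
Codon 3: CCC Pro / CCA Pro — synonymous.
Codon 4: AUA Ile / AUU Ile — synonymous.
Codon 5: CUC Leu / CUC Leu — identical.
Codon 6: ACU Thr / ACA Thr — synonymous.
Nonsynonymous differences: 2 → different protein.

no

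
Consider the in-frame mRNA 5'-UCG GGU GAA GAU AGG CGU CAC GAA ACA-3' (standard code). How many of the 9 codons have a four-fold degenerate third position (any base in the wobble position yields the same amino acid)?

4

Codon 1 UCG (Ser): third position 4-fold.
Codon 2 GGU (Gly): third position 4-fold.
Codon 3 GAA (Glu): third position 2-fold.
Codon 4 GAU (Asp): third position 2-fold.
Codon 5 AGG (Arg): third position 2-fold.
Codon 6 CGU (Arg): third position 4-fold.
Codon 7 CAC (His): third position 2-fold.
Codon 8 GAA (Glu): third position 2-fold.
Codon 9 ACA (Thr): third position 4-fold.
Four-fold degenerate third positions: 4.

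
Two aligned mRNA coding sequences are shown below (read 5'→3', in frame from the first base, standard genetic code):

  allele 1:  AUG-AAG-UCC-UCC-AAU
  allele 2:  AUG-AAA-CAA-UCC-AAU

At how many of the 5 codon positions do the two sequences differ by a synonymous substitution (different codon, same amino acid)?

1

Codon 1: AUG Met / AUG Met — identical.
Codon 2: AAG Lys / AAA Lys — synonymous.
Codon 3: UCC Ser / CAA Gln — nonsynonymous.
Codon 4: UCC Ser / UCC Ser — identical.
Codon 5: AAU Asn / AAU Asn — identical.
Synonymous differences: 1.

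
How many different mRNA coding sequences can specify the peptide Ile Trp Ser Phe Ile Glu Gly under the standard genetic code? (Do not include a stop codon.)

864

Ile: 3 codons.
Trp: 1 codon.
Ser: 6 codons.
Phe: 2 codons.
Ile: 3 codons.
Glu: 2 codons.
Gly: 4 codons.
3 × 1 × 6 × 2 × 3 × 2 × 4 = 864.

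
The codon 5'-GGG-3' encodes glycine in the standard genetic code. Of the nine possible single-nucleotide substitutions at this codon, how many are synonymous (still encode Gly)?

Position 1: none → 0 synonymous.
Position 2: none → 0 synonymous.
Position 3: GGT, GGC, GGA → 3 synonymous.
Total: 0 + 0 + 3 = 3.

3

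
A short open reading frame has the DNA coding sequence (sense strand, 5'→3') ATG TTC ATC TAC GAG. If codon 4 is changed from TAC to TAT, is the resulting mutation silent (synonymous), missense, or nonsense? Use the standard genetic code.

silent

Position 12 falls in codon 4: TAC → Tyr.
After the substitution the codon is TAT → Tyr.
Both encode Tyr, so the change is synonymous.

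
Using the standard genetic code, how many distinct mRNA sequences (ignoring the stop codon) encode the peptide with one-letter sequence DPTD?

Asp: 2 codons.
Pro: 4 codons.
Thr: 4 codons.
Asp: 2 codons.
2 × 4 × 4 × 2 = 64.

64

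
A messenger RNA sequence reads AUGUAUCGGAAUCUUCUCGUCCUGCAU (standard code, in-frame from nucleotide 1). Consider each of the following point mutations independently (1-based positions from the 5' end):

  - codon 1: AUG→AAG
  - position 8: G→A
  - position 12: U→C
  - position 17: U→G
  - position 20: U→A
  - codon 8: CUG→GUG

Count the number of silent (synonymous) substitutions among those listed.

Codon 1: AUG (Met) → AAG (Lys) — missense.
Codon 3: CGG (Arg) → CAG (Gln) — missense.
Codon 4: AAU (Asn) → AAC (Asn) — synonymous.
Codon 6: CUC (Leu) → CGC (Arg) — missense.
Codon 7: GUC (Val) → GAC (Asp) — missense.
Codon 8: CUG (Leu) → GUG (Val) — missense.
Synonymous: 1 of 6.

1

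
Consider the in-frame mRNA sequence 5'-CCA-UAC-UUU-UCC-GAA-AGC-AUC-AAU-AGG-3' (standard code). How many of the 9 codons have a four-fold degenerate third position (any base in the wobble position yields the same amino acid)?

2

Codon 1 CCA (Pro): third position 4-fold.
Codon 2 UAC (Tyr): third position 2-fold.
Codon 3 UUU (Phe): third position 2-fold.
Codon 4 UCC (Ser): third position 4-fold.
Codon 5 GAA (Glu): third position 2-fold.
Codon 6 AGC (Ser): third position 2-fold.
Codon 7 AUC (Ile): third position 3-fold.
Codon 8 AAU (Asn): third position 2-fold.
Codon 9 AGG (Arg): third position 2-fold.
Four-fold degenerate third positions: 2.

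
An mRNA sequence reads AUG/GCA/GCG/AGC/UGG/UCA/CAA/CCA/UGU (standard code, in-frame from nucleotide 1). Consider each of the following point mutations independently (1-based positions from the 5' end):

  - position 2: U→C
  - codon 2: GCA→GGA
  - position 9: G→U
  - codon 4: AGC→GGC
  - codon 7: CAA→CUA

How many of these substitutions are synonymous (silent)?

1

Codon 1: AUG (Met) → ACG (Thr) — missense.
Codon 2: GCA (Ala) → GGA (Gly) — missense.
Codon 3: GCG (Ala) → GCU (Ala) — synonymous.
Codon 4: AGC (Ser) → GGC (Gly) — missense.
Codon 7: CAA (Gln) → CUA (Leu) — missense.
Synonymous: 1 of 5.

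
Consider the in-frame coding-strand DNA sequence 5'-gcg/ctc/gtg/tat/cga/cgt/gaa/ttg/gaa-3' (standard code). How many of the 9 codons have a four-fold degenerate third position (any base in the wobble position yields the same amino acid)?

5

Codon 1 GCG (Ala): third position 4-fold.
Codon 2 CTC (Leu): third position 4-fold.
Codon 3 GTG (Val): third position 4-fold.
Codon 4 TAT (Tyr): third position 2-fold.
Codon 5 CGA (Arg): third position 4-fold.
Codon 6 CGT (Arg): third position 4-fold.
Codon 7 GAA (Glu): third position 2-fold.
Codon 8 TTG (Leu): third position 2-fold.
Codon 9 GAA (Glu): third position 2-fold.
Four-fold degenerate third positions: 5.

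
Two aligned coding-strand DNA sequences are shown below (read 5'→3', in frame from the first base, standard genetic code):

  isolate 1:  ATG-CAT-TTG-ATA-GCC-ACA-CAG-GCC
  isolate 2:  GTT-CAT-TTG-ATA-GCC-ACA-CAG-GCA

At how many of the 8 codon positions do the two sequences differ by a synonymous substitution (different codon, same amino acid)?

1

Codon 1: ATG Met / GTT Val — nonsynonymous.
Codon 2: CAT His / CAT His — identical.
Codon 3: TTG Leu / TTG Leu — identical.
Codon 4: ATA Ile / ATA Ile — identical.
Codon 5: GCC Ala / GCC Ala — identical.
Codon 6: ACA Thr / ACA Thr — identical.
Codon 7: CAG Gln / CAG Gln — identical.
Codon 8: GCC Ala / GCA Ala — synonymous.
Synonymous differences: 1.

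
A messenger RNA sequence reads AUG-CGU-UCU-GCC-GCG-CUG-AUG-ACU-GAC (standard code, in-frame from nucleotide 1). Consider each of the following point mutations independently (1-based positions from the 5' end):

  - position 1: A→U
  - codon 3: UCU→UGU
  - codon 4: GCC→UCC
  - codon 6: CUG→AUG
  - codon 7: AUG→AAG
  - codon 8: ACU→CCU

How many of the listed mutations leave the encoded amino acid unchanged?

0

Codon 1: AUG (Met) → UUG (Leu) — missense.
Codon 3: UCU (Ser) → UGU (Cys) — missense.
Codon 4: GCC (Ala) → UCC (Ser) — missense.
Codon 6: CUG (Leu) → AUG (Met) — missense.
Codon 7: AUG (Met) → AAG (Lys) — missense.
Codon 8: ACU (Thr) → CCU (Pro) — missense.
Synonymous: 0 of 6.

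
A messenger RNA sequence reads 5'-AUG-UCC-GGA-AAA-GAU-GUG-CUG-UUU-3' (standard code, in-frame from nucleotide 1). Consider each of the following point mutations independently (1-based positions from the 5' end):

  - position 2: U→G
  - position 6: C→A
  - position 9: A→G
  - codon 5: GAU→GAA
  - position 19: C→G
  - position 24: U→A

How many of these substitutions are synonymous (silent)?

2

Codon 1: AUG (Met) → AGG (Arg) — missense.
Codon 2: UCC (Ser) → UCA (Ser) — synonymous.
Codon 3: GGA (Gly) → GGG (Gly) — synonymous.
Codon 5: GAU (Asp) → GAA (Glu) — missense.
Codon 7: CUG (Leu) → GUG (Val) — missense.
Codon 8: UUU (Phe) → UUA (Leu) — missense.
Synonymous: 2 of 6.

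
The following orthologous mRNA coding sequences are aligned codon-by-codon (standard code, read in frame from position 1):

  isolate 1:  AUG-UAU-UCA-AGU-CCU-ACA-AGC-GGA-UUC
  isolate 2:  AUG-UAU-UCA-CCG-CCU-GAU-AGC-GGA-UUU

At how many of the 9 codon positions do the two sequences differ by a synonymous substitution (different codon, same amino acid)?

1

Codon 1: AUG Met / AUG Met — identical.
Codon 2: UAU Tyr / UAU Tyr — identical.
Codon 3: UCA Ser / UCA Ser — identical.
Codon 4: AGU Ser / CCG Pro — nonsynonymous.
Codon 5: CCU Pro / CCU Pro — identical.
Codon 6: ACA Thr / GAU Asp — nonsynonymous.
Codon 7: AGC Ser / AGC Ser — identical.
Codon 8: GGA Gly / GGA Gly — identical.
Codon 9: UUC Phe / UUU Phe — synonymous.
Synonymous differences: 1.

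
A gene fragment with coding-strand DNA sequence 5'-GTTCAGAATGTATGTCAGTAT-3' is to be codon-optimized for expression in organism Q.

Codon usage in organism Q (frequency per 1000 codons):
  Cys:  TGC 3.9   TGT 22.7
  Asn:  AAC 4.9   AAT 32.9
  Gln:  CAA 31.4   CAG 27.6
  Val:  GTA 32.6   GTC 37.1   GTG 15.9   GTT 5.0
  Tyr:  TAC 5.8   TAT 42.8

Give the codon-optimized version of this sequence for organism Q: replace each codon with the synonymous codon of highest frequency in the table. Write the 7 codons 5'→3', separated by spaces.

GTC CAA AAT GTC TGT CAA TAT

Codon 1 (Val): best is GTC at 37.1.
Codon 2 (Gln): best is CAA at 31.4.
Codon 3 (Asn): best is AAT at 32.9.
Codon 4 (Val): best is GTC at 37.1.
Codon 5 (Cys): best is TGT at 22.7.
Codon 6 (Gln): best is CAA at 31.4.
Codon 7 (Tyr): best is TAT at 42.8.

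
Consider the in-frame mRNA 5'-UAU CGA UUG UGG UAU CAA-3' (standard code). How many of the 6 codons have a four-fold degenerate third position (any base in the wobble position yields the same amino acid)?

Codon 1 UAU (Tyr): third position 2-fold.
Codon 2 CGA (Arg): third position 4-fold.
Codon 3 UUG (Leu): third position 2-fold.
Codon 4 UGG (Trp): third position 1-fold.
Codon 5 UAU (Tyr): third position 2-fold.
Codon 6 CAA (Gln): third position 2-fold.
Four-fold degenerate third positions: 1.

1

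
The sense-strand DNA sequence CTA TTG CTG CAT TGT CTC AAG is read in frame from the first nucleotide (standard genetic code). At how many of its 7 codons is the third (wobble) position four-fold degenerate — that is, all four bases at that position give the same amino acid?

Codon 1 CTA (Leu): third position 4-fold.
Codon 2 TTG (Leu): third position 2-fold.
Codon 3 CTG (Leu): third position 4-fold.
Codon 4 CAT (His): third position 2-fold.
Codon 5 TGT (Cys): third position 2-fold.
Codon 6 CTC (Leu): third position 4-fold.
Codon 7 AAG (Lys): third position 2-fold.
Four-fold degenerate third positions: 3.

3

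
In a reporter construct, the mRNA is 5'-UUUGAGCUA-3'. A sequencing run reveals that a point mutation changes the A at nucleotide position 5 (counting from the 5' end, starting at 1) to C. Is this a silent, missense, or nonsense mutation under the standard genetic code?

missense

Position 5 falls in codon 2: GAG → Glu.
After the substitution the codon is GCG → Ala.
Glu ≠ Ala, so this is a missense mutation.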